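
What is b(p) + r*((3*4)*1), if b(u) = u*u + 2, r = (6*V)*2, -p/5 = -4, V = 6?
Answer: 1266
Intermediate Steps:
p = 20 (p = -5*(-4) = 20)
r = 72 (r = (6*6)*2 = 36*2 = 72)
b(u) = 2 + u² (b(u) = u² + 2 = 2 + u²)
b(p) + r*((3*4)*1) = (2 + 20²) + 72*((3*4)*1) = (2 + 400) + 72*(12*1) = 402 + 72*12 = 402 + 864 = 1266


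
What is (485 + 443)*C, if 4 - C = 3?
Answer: 928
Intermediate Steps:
C = 1 (C = 4 - 1*3 = 4 - 3 = 1)
(485 + 443)*C = (485 + 443)*1 = 928*1 = 928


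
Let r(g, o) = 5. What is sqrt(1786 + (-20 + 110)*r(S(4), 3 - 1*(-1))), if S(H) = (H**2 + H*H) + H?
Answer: 2*sqrt(559) ≈ 47.286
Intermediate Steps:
S(H) = H + 2*H**2 (S(H) = (H**2 + H**2) + H = 2*H**2 + H = H + 2*H**2)
sqrt(1786 + (-20 + 110)*r(S(4), 3 - 1*(-1))) = sqrt(1786 + (-20 + 110)*5) = sqrt(1786 + 90*5) = sqrt(1786 + 450) = sqrt(2236) = 2*sqrt(559)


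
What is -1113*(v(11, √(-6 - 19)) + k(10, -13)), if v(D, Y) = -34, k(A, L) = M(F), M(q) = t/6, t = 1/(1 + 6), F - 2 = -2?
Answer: 75631/2 ≈ 37816.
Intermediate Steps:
F = 0 (F = 2 - 2 = 0)
t = ⅐ (t = 1/7 = ⅐ ≈ 0.14286)
M(q) = 1/42 (M(q) = (⅐)/6 = (⅐)*(⅙) = 1/42)
k(A, L) = 1/42
-1113*(v(11, √(-6 - 19)) + k(10, -13)) = -1113*(-34 + 1/42) = -1113*(-1427/42) = 75631/2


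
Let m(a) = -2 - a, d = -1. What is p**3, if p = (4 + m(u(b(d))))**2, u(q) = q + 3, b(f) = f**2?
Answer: 64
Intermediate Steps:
u(q) = 3 + q
p = 4 (p = (4 + (-2 - (3 + (-1)**2)))**2 = (4 + (-2 - (3 + 1)))**2 = (4 + (-2 - 1*4))**2 = (4 + (-2 - 4))**2 = (4 - 6)**2 = (-2)**2 = 4)
p**3 = 4**3 = 64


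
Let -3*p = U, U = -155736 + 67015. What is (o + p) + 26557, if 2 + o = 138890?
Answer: 585056/3 ≈ 1.9502e+5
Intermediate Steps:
U = -88721
p = 88721/3 (p = -⅓*(-88721) = 88721/3 ≈ 29574.)
o = 138888 (o = -2 + 138890 = 138888)
(o + p) + 26557 = (138888 + 88721/3) + 26557 = 505385/3 + 26557 = 585056/3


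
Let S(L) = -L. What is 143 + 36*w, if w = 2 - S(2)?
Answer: 287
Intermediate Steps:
w = 4 (w = 2 - (-1)*2 = 2 - 1*(-2) = 2 + 2 = 4)
143 + 36*w = 143 + 36*4 = 143 + 144 = 287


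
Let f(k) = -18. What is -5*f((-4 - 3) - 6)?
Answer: 90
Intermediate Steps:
-5*f((-4 - 3) - 6) = -5*(-18) = 90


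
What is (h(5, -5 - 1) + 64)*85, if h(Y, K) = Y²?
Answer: 7565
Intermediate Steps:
(h(5, -5 - 1) + 64)*85 = (5² + 64)*85 = (25 + 64)*85 = 89*85 = 7565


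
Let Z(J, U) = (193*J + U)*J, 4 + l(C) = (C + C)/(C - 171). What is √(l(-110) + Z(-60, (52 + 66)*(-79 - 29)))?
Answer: 2*√28809646954/281 ≈ 1208.1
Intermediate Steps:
l(C) = -4 + 2*C/(-171 + C) (l(C) = -4 + (C + C)/(C - 171) = -4 + (2*C)/(-171 + C) = -4 + 2*C/(-171 + C))
Z(J, U) = J*(U + 193*J) (Z(J, U) = (U + 193*J)*J = J*(U + 193*J))
√(l(-110) + Z(-60, (52 + 66)*(-79 - 29))) = √(2*(342 - 1*(-110))/(-171 - 110) - 60*((52 + 66)*(-79 - 29) + 193*(-60))) = √(2*(342 + 110)/(-281) - 60*(118*(-108) - 11580)) = √(2*(-1/281)*452 - 60*(-12744 - 11580)) = √(-904/281 - 60*(-24324)) = √(-904/281 + 1459440) = √(410101736/281) = 2*√28809646954/281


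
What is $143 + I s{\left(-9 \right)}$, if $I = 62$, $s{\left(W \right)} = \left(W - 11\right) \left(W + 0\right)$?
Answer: $11303$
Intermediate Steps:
$s{\left(W \right)} = W \left(-11 + W\right)$ ($s{\left(W \right)} = \left(-11 + W\right) W = W \left(-11 + W\right)$)
$143 + I s{\left(-9 \right)} = 143 + 62 \left(- 9 \left(-11 - 9\right)\right) = 143 + 62 \left(\left(-9\right) \left(-20\right)\right) = 143 + 62 \cdot 180 = 143 + 11160 = 11303$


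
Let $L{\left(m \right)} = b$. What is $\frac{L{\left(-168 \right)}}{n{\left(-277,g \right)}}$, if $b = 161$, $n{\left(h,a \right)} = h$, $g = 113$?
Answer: $- \frac{161}{277} \approx -0.58123$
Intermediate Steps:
$L{\left(m \right)} = 161$
$\frac{L{\left(-168 \right)}}{n{\left(-277,g \right)}} = \frac{161}{-277} = 161 \left(- \frac{1}{277}\right) = - \frac{161}{277}$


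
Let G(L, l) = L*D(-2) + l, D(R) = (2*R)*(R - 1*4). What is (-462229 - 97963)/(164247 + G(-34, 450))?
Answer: -560192/163881 ≈ -3.4183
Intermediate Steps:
D(R) = 2*R*(-4 + R) (D(R) = (2*R)*(R - 4) = (2*R)*(-4 + R) = 2*R*(-4 + R))
G(L, l) = l + 24*L (G(L, l) = L*(2*(-2)*(-4 - 2)) + l = L*(2*(-2)*(-6)) + l = L*24 + l = 24*L + l = l + 24*L)
(-462229 - 97963)/(164247 + G(-34, 450)) = (-462229 - 97963)/(164247 + (450 + 24*(-34))) = -560192/(164247 + (450 - 816)) = -560192/(164247 - 366) = -560192/163881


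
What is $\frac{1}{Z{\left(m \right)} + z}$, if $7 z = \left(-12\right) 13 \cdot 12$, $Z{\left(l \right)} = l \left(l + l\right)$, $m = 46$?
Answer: $\frac{7}{27752} \approx 0.00025223$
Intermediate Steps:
$Z{\left(l \right)} = 2 l^{2}$ ($Z{\left(l \right)} = l 2 l = 2 l^{2}$)
$z = - \frac{1872}{7}$ ($z = \frac{\left(-12\right) 13 \cdot 12}{7} = \frac{\left(-156\right) 12}{7} = \frac{1}{7} \left(-1872\right) = - \frac{1872}{7} \approx -267.43$)
$\frac{1}{Z{\left(m \right)} + z} = \frac{1}{2 \cdot 46^{2} - \frac{1872}{7}} = \frac{1}{2 \cdot 2116 - \frac{1872}{7}} = \frac{1}{4232 - \frac{1872}{7}} = \frac{1}{\frac{27752}{7}} = \frac{7}{27752}$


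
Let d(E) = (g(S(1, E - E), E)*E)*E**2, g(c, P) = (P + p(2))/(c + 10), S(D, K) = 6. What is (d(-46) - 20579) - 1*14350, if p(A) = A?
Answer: 232745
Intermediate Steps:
g(c, P) = (2 + P)/(10 + c) (g(c, P) = (P + 2)/(c + 10) = (2 + P)/(10 + c))
d(E) = E**3*(1/8 + E/16) (d(E) = (((2 + E)/(10 + 6))*E)*E**2 = (((2 + E)/16)*E)*E**2 = ((1/8 + E/16)*E)*E**2 = (E*(1/8 + E/16))*E**2 = E**3*(1/8 + E/16))
(d(-46) - 20579) - 1*14350 = ((1/16)*(-46)**3*(2 - 46) - 20579) - 1*14350 = ((1/16)*(-97336)*(-44) - 20579) - 14350 = (267674 - 20579) - 14350 = 247095 - 14350 = 232745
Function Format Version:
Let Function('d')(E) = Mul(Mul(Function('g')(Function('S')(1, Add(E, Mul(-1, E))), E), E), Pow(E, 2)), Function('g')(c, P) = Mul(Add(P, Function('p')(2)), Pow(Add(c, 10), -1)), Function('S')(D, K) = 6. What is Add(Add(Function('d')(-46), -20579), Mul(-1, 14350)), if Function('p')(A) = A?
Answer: 232745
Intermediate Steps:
Function('g')(c, P) = Mul(Pow(Add(10, c), -1), Add(2, P)) (Function('g')(c, P) = Mul(Add(P, 2), Pow(Add(c, 10), -1)) = Mul(Add(2, P), Pow(Add(10, c), -1)) = Mul(Pow(Add(10, c), -1), Add(2, P)))
Function('d')(E) = Mul(Pow(E, 3), Add(Rational(1, 8), Mul(Rational(1, 16), E))) (Function('d')(E) = Mul(Mul(Mul(Pow(Add(10, 6), -1), Add(2, E)), E), Pow(E, 2)) = Mul(Mul(Mul(Pow(16, -1), Add(2, E)), E), Pow(E, 2)) = Mul(Mul(Mul(Rational(1, 16), Add(2, E)), E), Pow(E, 2)) = Mul(Mul(Add(Rational(1, 8), Mul(Rational(1, 16), E)), E), Pow(E, 2)) = Mul(Mul(E, Add(Rational(1, 8), Mul(Rational(1, 16), E))), Pow(E, 2)) = Mul(Pow(E, 3), Add(Rational(1, 8), Mul(Rational(1, 16), E))))
Add(Add(Function('d')(-46), -20579), Mul(-1, 14350)) = Add(Add(Mul(Rational(1, 16), Pow(-46, 3), Add(2, -46)), -20579), Mul(-1, 14350)) = Add(Add(Mul(Rational(1, 16), -97336, -44), -20579), -14350) = Add(Add(267674, -20579), -14350) = Add(247095, -14350) = 232745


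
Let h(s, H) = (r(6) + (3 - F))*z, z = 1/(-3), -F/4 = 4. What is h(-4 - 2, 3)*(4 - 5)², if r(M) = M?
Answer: -25/3 ≈ -8.3333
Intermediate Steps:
F = -16 (F = -4*4 = -16)
z = -⅓ ≈ -0.33333
h(s, H) = -25/3 (h(s, H) = (6 + (3 - 1*(-16)))*(-⅓) = (6 + (3 + 16))*(-⅓) = (6 + 19)*(-⅓) = 25*(-⅓) = -25/3)
h(-4 - 2, 3)*(4 - 5)² = -25*(4 - 5)²/3 = -25/3*(-1)² = -25/3*1 = -25/3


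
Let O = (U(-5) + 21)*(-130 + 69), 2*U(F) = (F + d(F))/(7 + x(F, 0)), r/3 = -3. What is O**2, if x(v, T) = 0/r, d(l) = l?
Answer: 75030244/49 ≈ 1.5312e+6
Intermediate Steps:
r = -9 (r = 3*(-3) = -9)
x(v, T) = 0 (x(v, T) = 0/(-9) = 0*(-1/9) = 0)
U(F) = F/7 (U(F) = ((F + F)/(7 + 0))/2 = ((2*F)/7)/2 = ((2*F)*(1/7))/2 = (2*F/7)/2 = F/7)
O = -8662/7 (O = ((1/7)*(-5) + 21)*(-130 + 69) = (-5/7 + 21)*(-61) = (142/7)*(-61) = -8662/7 ≈ -1237.4)
O**2 = (-8662/7)**2 = 75030244/49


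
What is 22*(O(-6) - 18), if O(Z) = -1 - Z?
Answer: -286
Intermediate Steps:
22*(O(-6) - 18) = 22*((-1 - 1*(-6)) - 18) = 22*((-1 + 6) - 18) = 22*(5 - 18) = 22*(-13) = -286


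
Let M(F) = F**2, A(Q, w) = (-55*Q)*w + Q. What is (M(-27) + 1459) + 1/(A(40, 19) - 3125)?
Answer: 98208379/44885 ≈ 2188.0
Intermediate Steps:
A(Q, w) = Q - 55*Q*w (A(Q, w) = -55*Q*w + Q = Q - 55*Q*w)
(M(-27) + 1459) + 1/(A(40, 19) - 3125) = ((-27)**2 + 1459) + 1/(40*(1 - 55*19) - 3125) = (729 + 1459) + 1/(40*(1 - 1045) - 3125) = 2188 + 1/(40*(-1044) - 3125) = 2188 + 1/(-41760 - 3125) = 2188 + 1/(-44885) = 2188 - 1/44885 = 98208379/44885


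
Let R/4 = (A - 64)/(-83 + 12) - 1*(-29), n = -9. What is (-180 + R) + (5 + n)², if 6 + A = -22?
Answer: -3040/71 ≈ -42.817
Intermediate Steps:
A = -28 (A = -6 - 22 = -28)
R = 8604/71 (R = 4*((-28 - 64)/(-83 + 12) - 1*(-29)) = 4*(-92/(-71) + 29) = 4*(-92*(-1/71) + 29) = 4*(92/71 + 29) = 4*(2151/71) = 8604/71 ≈ 121.18)
(-180 + R) + (5 + n)² = (-180 + 8604/71) + (5 - 9)² = -4176/71 + (-4)² = -4176/71 + 16 = -3040/71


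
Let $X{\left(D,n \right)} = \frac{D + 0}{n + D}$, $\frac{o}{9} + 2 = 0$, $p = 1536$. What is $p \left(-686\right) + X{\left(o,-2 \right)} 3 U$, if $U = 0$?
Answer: $-1053696$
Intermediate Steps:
$o = -18$ ($o = -18 + 9 \cdot 0 = -18 + 0 = -18$)
$X{\left(D,n \right)} = \frac{D}{D + n}$
$p \left(-686\right) + X{\left(o,-2 \right)} 3 U = 1536 \left(-686\right) + - \frac{18}{-18 - 2} \cdot 3 \cdot 0 = -1053696 + - \frac{18}{-20} \cdot 3 \cdot 0 = -1053696 + \left(-18\right) \left(- \frac{1}{20}\right) 3 \cdot 0 = -1053696 + \frac{9}{10} \cdot 3 \cdot 0 = -1053696 + \frac{27}{10} \cdot 0 = -1053696 + 0 = -1053696$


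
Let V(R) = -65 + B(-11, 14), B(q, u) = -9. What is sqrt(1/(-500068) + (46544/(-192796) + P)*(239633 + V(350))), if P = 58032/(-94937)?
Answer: I*sqrt(267390498345364011414925993225252873)/1144122695277742 ≈ 451.96*I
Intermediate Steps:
P = -58032/94937 (P = 58032*(-1/94937) = -58032/94937 ≈ -0.61127)
V(R) = -74 (V(R) = -65 - 9 = -74)
sqrt(1/(-500068) + (46544/(-192796) + P)*(239633 + V(350))) = sqrt(1/(-500068) + (46544/(-192796) - 58032/94937)*(239633 - 74)) = sqrt(-1/500068 + (46544*(-1/192796) - 58032/94937)*239559) = sqrt(-1/500068 + (-11636/48199 - 58032/94937)*239559) = sqrt(-1/500068 - 3901771300/4575868463*239559) = sqrt(-1/500068 - 934704430856700/4575868463) = sqrt(-467415775334224124063/2288245390555484) = I*sqrt(267390498345364011414925993225252873)/1144122695277742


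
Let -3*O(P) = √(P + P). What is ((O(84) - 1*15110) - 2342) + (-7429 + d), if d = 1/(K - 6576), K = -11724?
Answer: -455322301/18300 - 2*√42/3 ≈ -24885.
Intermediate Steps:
d = -1/18300 (d = 1/(-11724 - 6576) = 1/(-18300) = -1/18300 ≈ -5.4645e-5)
O(P) = -√2*√P/3 (O(P) = -√(P + P)/3 = -√2*√P/3)
((O(84) - 1*15110) - 2342) + (-7429 + d) = ((-√2*√84/3 - 1*15110) - 2342) + (-7429 - 1/18300) = ((-√2*2*√21/3 - 15110) - 2342) - 135950701/18300 = ((-2*√42/3 - 15110) - 2342) - 135950701/18300 = ((-15110 - 2*√42/3) - 2342) - 135950701/18300 = (-17452 - 2*√42/3) - 135950701/18300 = -455322301/18300 - 2*√42/3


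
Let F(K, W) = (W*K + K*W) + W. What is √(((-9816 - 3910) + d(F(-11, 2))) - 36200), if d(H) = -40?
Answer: I*√49966 ≈ 223.53*I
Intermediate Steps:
F(K, W) = W + 2*K*W (F(K, W) = (K*W + K*W) + W = 2*K*W + W = W + 2*K*W)
√(((-9816 - 3910) + d(F(-11, 2))) - 36200) = √(((-9816 - 3910) - 40) - 36200) = √((-13726 - 40) - 36200) = √(-13766 - 36200) = √(-49966) = I*√49966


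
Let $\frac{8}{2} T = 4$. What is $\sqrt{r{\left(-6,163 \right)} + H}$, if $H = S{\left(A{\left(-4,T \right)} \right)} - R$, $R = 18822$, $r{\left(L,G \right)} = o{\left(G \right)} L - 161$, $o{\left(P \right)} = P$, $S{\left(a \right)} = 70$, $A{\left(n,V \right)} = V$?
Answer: $i \sqrt{19891} \approx 141.04 i$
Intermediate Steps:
$T = 1$ ($T = \frac{1}{4} \cdot 4 = 1$)
$r{\left(L,G \right)} = -161 + G L$ ($r{\left(L,G \right)} = G L - 161 = -161 + G L$)
$H = -18752$ ($H = 70 - 18822 = -18752$)
$\sqrt{r{\left(-6,163 \right)} + H} = \sqrt{\left(-161 + 163 \left(-6\right)\right) - 18752} = \sqrt{\left(-161 - 978\right) - 18752} = \sqrt{-1139 - 18752} = \sqrt{-19891} = i \sqrt{19891}$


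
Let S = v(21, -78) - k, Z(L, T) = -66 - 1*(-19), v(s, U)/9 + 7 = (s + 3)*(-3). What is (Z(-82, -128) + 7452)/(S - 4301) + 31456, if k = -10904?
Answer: 185346157/5892 ≈ 31457.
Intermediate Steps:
v(s, U) = -144 - 27*s (v(s, U) = -63 + 9*((s + 3)*(-3)) = -63 + 9*((3 + s)*(-3)) = -63 + 9*(-9 - 3*s) = -63 + (-81 - 27*s) = -144 - 27*s)
Z(L, T) = -47 (Z(L, T) = -66 + 19 = -47)
S = 10193 (S = (-144 - 27*21) - 1*(-10904) = (-144 - 567) + 10904 = -711 + 10904 = 10193)
(Z(-82, -128) + 7452)/(S - 4301) + 31456 = (-47 + 7452)/(10193 - 4301) + 31456 = 7405/5892 + 31456 = 185346157/5892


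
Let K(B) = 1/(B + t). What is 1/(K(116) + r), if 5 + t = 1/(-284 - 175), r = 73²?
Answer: 50948/271502351 ≈ 0.00018765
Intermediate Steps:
r = 5329
t = -2296/459 (t = -5 + 1/(-284 - 175) = -5 + 1/(-459) = -5 - 1/459 = -2296/459 ≈ -5.0022)
K(B) = 1/(-2296/459 + B) (K(B) = 1/(B - 2296/459) = 1/(-2296/459 + B))
1/(K(116) + r) = 1/(459/(-2296 + 459*116) + 5329) = 1/(459/(-2296 + 53244) + 5329) = 1/(459/50948 + 5329) = 1/(271502351/50948) = 50948/271502351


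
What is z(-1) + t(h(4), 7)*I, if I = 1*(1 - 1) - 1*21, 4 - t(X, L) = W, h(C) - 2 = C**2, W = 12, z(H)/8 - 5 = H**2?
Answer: 216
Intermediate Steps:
z(H) = 40 + 8*H**2
h(C) = 2 + C**2
t(X, L) = -8 (t(X, L) = 4 - 1*12 = 4 - 12 = -8)
I = -21 (I = 1*0 - 21 = 0 - 21 = -21)
z(-1) + t(h(4), 7)*I = (40 + 8*(-1)**2) - 8*(-21) = (40 + 8*1) + 168 = (40 + 8) + 168 = 48 + 168 = 216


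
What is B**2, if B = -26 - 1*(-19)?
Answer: 49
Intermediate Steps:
B = -7 (B = -26 + 19 = -7)
B**2 = (-7)**2 = 49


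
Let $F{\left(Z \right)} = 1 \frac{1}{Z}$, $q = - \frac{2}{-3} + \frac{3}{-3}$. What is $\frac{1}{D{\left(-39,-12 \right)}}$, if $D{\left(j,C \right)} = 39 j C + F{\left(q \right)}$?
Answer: $\frac{1}{18249} \approx 5.4798 \cdot 10^{-5}$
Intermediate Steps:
$q = - \frac{1}{3}$ ($q = \left(-2\right) \left(- \frac{1}{3}\right) + 3 \left(- \frac{1}{3}\right) = \frac{2}{3} - 1 = - \frac{1}{3} \approx -0.33333$)
$F{\left(Z \right)} = \frac{1}{Z}$
$D{\left(j,C \right)} = -3 + 39 C j$ ($D{\left(j,C \right)} = 39 j C + \frac{1}{- \frac{1}{3}} = 39 C j - 3 = -3 + 39 C j$)
$\frac{1}{D{\left(-39,-12 \right)}} = \frac{1}{-3 + 39 \left(-12\right) \left(-39\right)} = \frac{1}{-3 + 18252} = \frac{1}{18249}$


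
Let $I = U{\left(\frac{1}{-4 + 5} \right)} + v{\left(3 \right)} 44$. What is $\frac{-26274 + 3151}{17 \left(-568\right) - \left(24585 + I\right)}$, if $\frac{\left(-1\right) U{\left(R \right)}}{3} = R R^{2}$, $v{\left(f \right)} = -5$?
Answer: $\frac{23123}{34018} \approx 0.67973$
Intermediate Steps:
$U{\left(R \right)} = - 3 R^{3}$ ($U{\left(R \right)} = - 3 R R^{2} = - 3 R^{3}$)
$I = -223$ ($I = - 3 \left(\frac{1}{-4 + 5}\right)^{3} - 220 = - 3 \left(1^{-1}\right)^{3} - 220 = - 3 \cdot 1^{3} - 220 = \left(-3\right) 1 - 220 = -3 - 220 = -223$)
$\frac{-26274 + 3151}{17 \left(-568\right) - \left(24585 + I\right)} = \frac{-26274 + 3151}{17 \left(-568\right) - 24362} = - \frac{23123}{-9656 + \left(-24585 + 223\right)} = - \frac{23123}{-9656 - 24362} = - \frac{23123}{-34018} = \left(-23123\right) \left(- \frac{1}{34018}\right) = \frac{23123}{34018}$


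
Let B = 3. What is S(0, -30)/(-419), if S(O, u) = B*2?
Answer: -6/419 ≈ -0.014320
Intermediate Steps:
S(O, u) = 6 (S(O, u) = 3*2 = 6)
S(0, -30)/(-419) = 6/(-419) = 6*(-1/419) = -6/419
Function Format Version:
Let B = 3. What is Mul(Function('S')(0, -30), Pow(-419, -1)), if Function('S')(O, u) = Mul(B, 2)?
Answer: Rational(-6, 419) ≈ -0.014320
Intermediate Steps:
Function('S')(O, u) = 6 (Function('S')(O, u) = Mul(3, 2) = 6)
Mul(Function('S')(0, -30), Pow(-419, -1)) = Mul(6, Pow(-419, -1)) = Mul(6, Rational(-1, 419)) = Rational(-6, 419)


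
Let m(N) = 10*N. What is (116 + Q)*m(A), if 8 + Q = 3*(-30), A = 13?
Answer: 2340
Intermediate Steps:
Q = -98 (Q = -8 + 3*(-30) = -8 - 90 = -98)
(116 + Q)*m(A) = (116 - 98)*(10*13) = 18*130 = 2340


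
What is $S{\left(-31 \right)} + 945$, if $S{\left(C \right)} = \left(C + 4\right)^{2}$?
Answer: $1674$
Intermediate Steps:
$S{\left(C \right)} = \left(4 + C\right)^{2}$
$S{\left(-31 \right)} + 945 = \left(4 - 31\right)^{2} + 945 = \left(-27\right)^{2} + 945 = 729 + 945 = 1674$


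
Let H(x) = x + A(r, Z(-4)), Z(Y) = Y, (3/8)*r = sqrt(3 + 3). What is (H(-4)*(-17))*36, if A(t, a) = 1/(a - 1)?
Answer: 12852/5 ≈ 2570.4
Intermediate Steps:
r = 8*sqrt(6)/3 (r = 8*sqrt(3 + 3)/3 = 8*sqrt(6)/3 ≈ 6.5320)
A(t, a) = 1/(-1 + a)
H(x) = -1/5 + x (H(x) = x + 1/(-1 - 4) = x + 1/(-5) = x - 1/5 = -1/5 + x)
(H(-4)*(-17))*36 = ((-1/5 - 4)*(-17))*36 = -21/5*(-17)*36 = (357/5)*36 = 12852/5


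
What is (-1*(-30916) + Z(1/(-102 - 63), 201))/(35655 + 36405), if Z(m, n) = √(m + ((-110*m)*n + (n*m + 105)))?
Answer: 7729/18015 + √6473445/11889900 ≈ 0.42925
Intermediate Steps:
Z(m, n) = √(105 + m - 109*m*n) (Z(m, n) = √(m + (-110*m*n + (m*n + 105))) = √(m + (-110*m*n + (105 + m*n))) = √(m + (105 - 109*m*n)) = √(105 + m - 109*m*n))
(-1*(-30916) + Z(1/(-102 - 63), 201))/(35655 + 36405) = (-1*(-30916) + √(105 + 1/(-102 - 63) - 109*201/(-102 - 63)))/(35655 + 36405) = (30916 + √(105 + 1/(-165) - 109*201/(-165)))/72060 = (30916 + √(105 - 1/165 - 109*(-1/165)*201))*(1/72060) = (30916 + √(105 - 1/165 + 7303/55))*(1/72060) = (30916 + √(39233/165))*(1/72060) = (30916 + √6473445/165)*(1/72060) = 7729/18015 + √6473445/11889900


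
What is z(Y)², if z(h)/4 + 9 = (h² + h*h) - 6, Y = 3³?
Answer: 33315984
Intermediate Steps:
Y = 27
z(h) = -60 + 8*h² (z(h) = -36 + 4*((h² + h*h) - 6) = -36 + 4*((h² + h²) - 6) = -36 + 4*(2*h² - 6) = -36 + 4*(-6 + 2*h²) = -36 + (-24 + 8*h²) = -60 + 8*h²)
z(Y)² = (-60 + 8*27²)² = (-60 + 8*729)² = (-60 + 5832)² = 5772² = 33315984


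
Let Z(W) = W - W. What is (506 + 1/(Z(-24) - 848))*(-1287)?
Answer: -552234969/848 ≈ -6.5122e+5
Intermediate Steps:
Z(W) = 0
(506 + 1/(Z(-24) - 848))*(-1287) = (506 + 1/(0 - 848))*(-1287) = (506 + 1/(-848))*(-1287) = (506 - 1/848)*(-1287) = (429087/848)*(-1287) = -552234969/848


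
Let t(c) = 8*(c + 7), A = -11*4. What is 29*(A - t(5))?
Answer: -4060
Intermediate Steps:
A = -44
t(c) = 56 + 8*c (t(c) = 8*(7 + c) = 56 + 8*c)
29*(A - t(5)) = 29*(-44 - (56 + 8*5)) = 29*(-44 - (56 + 40)) = 29*(-44 - 1*96) = 29*(-44 - 96) = 29*(-140) = -4060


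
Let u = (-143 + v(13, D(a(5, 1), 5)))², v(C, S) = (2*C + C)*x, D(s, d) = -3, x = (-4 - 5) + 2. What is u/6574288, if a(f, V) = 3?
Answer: 10816/410893 ≈ 0.026323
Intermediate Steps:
x = -7 (x = -9 + 2 = -7)
v(C, S) = -21*C (v(C, S) = (2*C + C)*(-7) = (3*C)*(-7) = -21*C)
u = 173056 (u = (-143 - 21*13)² = (-143 - 273)² = (-416)² = 173056)
u/6574288 = 173056/6574288 = 173056*(1/6574288) = 10816/410893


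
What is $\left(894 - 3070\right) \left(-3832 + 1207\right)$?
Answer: $5712000$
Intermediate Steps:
$\left(894 - 3070\right) \left(-3832 + 1207\right) = \left(-2176\right) \left(-2625\right) = 5712000$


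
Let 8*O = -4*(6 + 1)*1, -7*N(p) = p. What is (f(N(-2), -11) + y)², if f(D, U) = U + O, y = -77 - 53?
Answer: 83521/4 ≈ 20880.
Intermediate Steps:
N(p) = -p/7
y = -130
O = -7/2 (O = (-4*(6 + 1)*1)/8 = (-4*7*1)/8 = (-28*1)/8 = (⅛)*(-28) = -7/2 ≈ -3.5000)
f(D, U) = -7/2 + U (f(D, U) = U - 7/2 = -7/2 + U)
(f(N(-2), -11) + y)² = ((-7/2 - 11) - 130)² = (-29/2 - 130)² = (-289/2)² = 83521/4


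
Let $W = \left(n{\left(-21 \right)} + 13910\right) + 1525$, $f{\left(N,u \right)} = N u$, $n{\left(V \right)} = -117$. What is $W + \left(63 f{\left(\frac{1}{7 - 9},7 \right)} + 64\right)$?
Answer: $\frac{30323}{2} \approx 15162.0$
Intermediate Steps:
$W = 15318$ ($W = \left(-117 + 13910\right) + 1525 = 13793 + 1525 = 15318$)
$W + \left(63 f{\left(\frac{1}{7 - 9},7 \right)} + 64\right) = 15318 + \left(63 \frac{1}{7 - 9} \cdot 7 + 64\right) = 15318 + \left(63 \frac{1}{-2} \cdot 7 + 64\right) = 15318 + \left(63 \left(\left(- \frac{1}{2}\right) 7\right) + 64\right) = 15318 + \left(63 \left(- \frac{7}{2}\right) + 64\right) = 15318 + \left(- \frac{441}{2} + 64\right) = 15318 - \frac{313}{2} = \frac{30323}{2}$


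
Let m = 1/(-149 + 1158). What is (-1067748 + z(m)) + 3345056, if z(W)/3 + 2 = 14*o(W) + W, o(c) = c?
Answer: 2297797763/1009 ≈ 2.2773e+6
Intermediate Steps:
m = 1/1009 ≈ 0.00099108
z(W) = -6 + 45*W (z(W) = -6 + 3*(14*W + W) = -6 + 3*(15*W) = -6 + 45*W)
(-1067748 + z(m)) + 3345056 = (-1067748 + (-6 + 45*(1/1009))) + 3345056 = (-1067748 + (-6 + 45/1009)) + 3345056 = (-1067748 - 6009/1009) + 3345056 = -1077363741/1009 + 3345056 = 2297797763/1009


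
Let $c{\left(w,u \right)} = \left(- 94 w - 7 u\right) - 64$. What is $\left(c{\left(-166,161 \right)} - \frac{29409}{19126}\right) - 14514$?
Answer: $- \frac{1961135}{19126} \approx -102.54$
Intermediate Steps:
$c{\left(w,u \right)} = -64 - 94 w - 7 u$
$\left(c{\left(-166,161 \right)} - \frac{29409}{19126}\right) - 14514 = \left(\left(-64 - -15604 - 1127\right) - \frac{29409}{19126}\right) - 14514 = \left(\left(-64 + 15604 - 1127\right) - \frac{29409}{19126}\right) - 14514 = \left(14413 - \frac{29409}{19126}\right) - 14514 = \frac{275633629}{19126} - 14514 = - \frac{1961135}{19126}$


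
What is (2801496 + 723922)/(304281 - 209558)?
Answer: 3525418/94723 ≈ 37.218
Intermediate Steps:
(2801496 + 723922)/(304281 - 209558) = 3525418/94723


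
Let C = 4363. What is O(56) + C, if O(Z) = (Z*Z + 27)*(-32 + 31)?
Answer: 1200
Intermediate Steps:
O(Z) = -27 - Z² (O(Z) = (Z² + 27)*(-1) = (27 + Z²)*(-1) = -27 - Z²)
O(56) + C = (-27 - 1*56²) + 4363 = (-27 - 1*3136) + 4363 = (-27 - 3136) + 4363 = -3163 + 4363 = 1200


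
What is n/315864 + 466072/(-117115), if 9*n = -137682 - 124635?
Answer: -451886517109/110977237080 ≈ -4.0719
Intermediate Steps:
n = -87439/3 (n = (-137682 - 124635)/9 = (1/9)*(-262317) = -87439/3 ≈ -29146.)
n/315864 + 466072/(-117115) = -87439/3/315864 + 466072/(-117115) = -87439/3*1/315864 + 466072*(-1/117115) = -87439/947592 - 466072/117115 = -451886517109/110977237080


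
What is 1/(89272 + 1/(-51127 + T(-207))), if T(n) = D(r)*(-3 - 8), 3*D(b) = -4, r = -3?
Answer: 153337/13688700661 ≈ 1.1202e-5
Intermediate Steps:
D(b) = -4/3 (D(b) = (1/3)*(-4) = -4/3)
T(n) = 44/3 (T(n) = -4*(-3 - 8)/3 = -4/3*(-11) = 44/3)
1/(89272 + 1/(-51127 + T(-207))) = 1/(89272 + 1/(-51127 + 44/3)) = 1/(89272 + 1/(-153337/3)) = 1/(89272 - 3/153337) = 1/(13688700661/153337) = 153337/13688700661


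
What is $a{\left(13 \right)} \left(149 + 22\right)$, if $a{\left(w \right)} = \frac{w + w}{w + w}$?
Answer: $171$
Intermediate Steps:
$a{\left(w \right)} = 1$ ($a{\left(w \right)} = \frac{2 w}{2 w} = 2 w \frac{1}{2 w} = 1$)
$a{\left(13 \right)} \left(149 + 22\right) = 1 \left(149 + 22\right) = 1 \cdot 171 = 171$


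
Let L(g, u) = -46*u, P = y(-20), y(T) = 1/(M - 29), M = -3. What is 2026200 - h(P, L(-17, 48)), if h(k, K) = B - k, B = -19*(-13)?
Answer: 64830495/32 ≈ 2.0260e+6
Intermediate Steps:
B = 247
y(T) = -1/32 (y(T) = 1/(-3 - 29) = 1/(-32) = -1/32)
P = -1/32 ≈ -0.031250
h(k, K) = 247 - k
2026200 - h(P, L(-17, 48)) = 2026200 - (247 - 1*(-1/32)) = 2026200 - (247 + 1/32) = 2026200 - 1*7905/32 = 2026200 - 7905/32 = 64830495/32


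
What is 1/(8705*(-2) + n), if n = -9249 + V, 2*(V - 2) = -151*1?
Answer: -2/53465 ≈ -3.7408e-5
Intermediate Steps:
V = -147/2 (V = 2 + (-151*1)/2 = 2 + (1/2)*(-151) = 2 - 151/2 = -147/2 ≈ -73.500)
n = -18645/2 (n = -9249 - 147/2 = -18645/2 ≈ -9322.5)
1/(8705*(-2) + n) = 1/(8705*(-2) - 18645/2) = 1/(-17410 - 18645/2) = 1/(-53465/2) = -2/53465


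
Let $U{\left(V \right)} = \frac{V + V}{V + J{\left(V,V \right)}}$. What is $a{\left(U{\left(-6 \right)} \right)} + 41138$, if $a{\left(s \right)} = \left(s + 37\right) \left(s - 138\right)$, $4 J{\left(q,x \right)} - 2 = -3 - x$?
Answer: $\frac{12917744}{361} \approx 35783.0$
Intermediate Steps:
$J{\left(q,x \right)} = - \frac{1}{4} - \frac{x}{4}$ ($J{\left(q,x \right)} = \frac{1}{2} + \frac{-3 - x}{4} = \frac{1}{2} - \left(\frac{3}{4} + \frac{x}{4}\right) = - \frac{1}{4} - \frac{x}{4}$)
$U{\left(V \right)} = \frac{2 V}{- \frac{1}{4} + \frac{3 V}{4}}$ ($U{\left(V \right)} = \frac{V + V}{V - \left(\frac{1}{4} + \frac{V}{4}\right)} = \frac{2 V}{- \frac{1}{4} + \frac{3 V}{4}}$)
$a{\left(s \right)} = \left(-138 + s\right) \left(37 + s\right)$ ($a{\left(s \right)} = \left(37 + s\right) \left(-138 + s\right) = \left(-138 + s\right) \left(37 + s\right)$)
$a{\left(U{\left(-6 \right)} \right)} + 41138 = \left(-5106 + \left(8 \left(-6\right) \frac{1}{-1 + 3 \left(-6\right)}\right)^{2} - 101 \cdot 8 \left(-6\right) \frac{1}{-1 + 3 \left(-6\right)}\right) + 41138 = \left(-5106 + \left(8 \left(-6\right) \frac{1}{-1 - 18}\right)^{2} - 101 \cdot 8 \left(-6\right) \frac{1}{-1 - 18}\right) + 41138 = \left(-5106 + \left(8 \left(-6\right) \frac{1}{-19}\right)^{2} - 101 \cdot 8 \left(-6\right) \frac{1}{-19}\right) + 41138 = \left(-5106 + \left(8 \left(-6\right) \left(- \frac{1}{19}\right)\right)^{2} - 101 \cdot 8 \left(-6\right) \left(- \frac{1}{19}\right)\right) + 41138 = \left(-5106 + \left(\frac{48}{19}\right)^{2} - \frac{4848}{19}\right) + 41138 = \left(-5106 + \frac{2304}{361} - \frac{4848}{19}\right) + 41138 = - \frac{1933074}{361} + 41138 = \frac{12917744}{361}$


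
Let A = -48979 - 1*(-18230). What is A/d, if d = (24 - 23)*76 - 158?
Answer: 30749/82 ≈ 374.99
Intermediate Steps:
A = -30749 (A = -48979 + 18230 = -30749)
d = -82 (d = 1*76 - 158 = 76 - 158 = -82)
A/d = -30749/(-82) = -30749*(-1/82) = 30749/82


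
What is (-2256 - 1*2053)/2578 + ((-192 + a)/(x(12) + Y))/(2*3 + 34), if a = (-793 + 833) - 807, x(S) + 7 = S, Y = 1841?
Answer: -160324431/95179760 ≈ -1.6844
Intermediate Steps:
x(S) = -7 + S
a = -767 (a = 40 - 807 = -767)
(-2256 - 1*2053)/2578 + ((-192 + a)/(x(12) + Y))/(2*3 + 34) = (-2256 - 1*2053)/2578 + ((-192 - 767)/((-7 + 12) + 1841))/(2*3 + 34) = (-2256 - 2053)*(1/2578) + (-959/(5 + 1841))/(6 + 34) = -4309*1/2578 - 959/1846/40 = -4309/2578 - 959*1/1846*(1/40) = -4309/2578 - 959/1846*1/40 = -4309/2578 - 959/73840 = -160324431/95179760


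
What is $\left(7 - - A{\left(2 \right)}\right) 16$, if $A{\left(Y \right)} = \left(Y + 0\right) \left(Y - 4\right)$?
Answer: $48$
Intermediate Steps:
$A{\left(Y \right)} = Y \left(-4 + Y\right)$
$\left(7 - - A{\left(2 \right)}\right) 16 = \left(7 - - 2 \left(-4 + 2\right)\right) 16 = \left(7 + \left(\left(2 \left(-2\right) + 5\right) - 5\right)\right) 16 = \left(7 + \left(\left(-4 + 5\right) - 5\right)\right) 16 = \left(7 + \left(1 - 5\right)\right) 16 = \left(7 - 4\right) 16 = 3 \cdot 16 = 48$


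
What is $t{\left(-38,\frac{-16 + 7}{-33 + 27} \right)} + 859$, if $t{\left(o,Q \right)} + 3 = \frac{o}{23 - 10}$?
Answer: $\frac{11090}{13} \approx 853.08$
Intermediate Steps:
$t{\left(o,Q \right)} = -3 + \frac{o}{13}$ ($t{\left(o,Q \right)} = -3 + \frac{o}{23 - 10} = -3 + \frac{o}{13}$)
$t{\left(-38,\frac{-16 + 7}{-33 + 27} \right)} + 859 = \left(-3 + \frac{1}{13} \left(-38\right)\right) + 859 = \left(-3 - \frac{38}{13}\right) + 859 = - \frac{77}{13} + 859 = \frac{11090}{13}$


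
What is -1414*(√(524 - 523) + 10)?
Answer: -15554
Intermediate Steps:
-1414*(√(524 - 523) + 10) = -1414*(√1 + 10) = -1414*(1 + 10) = -1414*11 = -15554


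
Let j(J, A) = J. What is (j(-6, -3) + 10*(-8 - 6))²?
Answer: 21316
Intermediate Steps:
(j(-6, -3) + 10*(-8 - 6))² = (-6 + 10*(-8 - 6))² = (-6 + 10*(-14))² = (-6 - 140)² = (-146)² = 21316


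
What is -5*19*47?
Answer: -4465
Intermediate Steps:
-5*19*47 = -95*47 = -4465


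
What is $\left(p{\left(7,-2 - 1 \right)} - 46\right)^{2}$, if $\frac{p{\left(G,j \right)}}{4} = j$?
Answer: $3364$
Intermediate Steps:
$p{\left(G,j \right)} = 4 j$
$\left(p{\left(7,-2 - 1 \right)} - 46\right)^{2} = \left(4 \left(-2 - 1\right) - 46\right)^{2} = \left(4 \left(-3\right) - 46\right)^{2} = \left(-12 - 46\right)^{2} = \left(-58\right)^{2} = 3364$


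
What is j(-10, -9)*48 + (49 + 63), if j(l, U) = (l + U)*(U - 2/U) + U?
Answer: 23056/3 ≈ 7685.3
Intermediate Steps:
j(l, U) = U + (U + l)*(U - 2/U) (j(l, U) = (U + l)*(U - 2/U) + U = U + (U + l)*(U - 2/U))
j(-10, -9)*48 + (49 + 63) = (-2 - 9 + (-9)² - 9*(-10) - 2*(-10)/(-9))*48 + (49 + 63) = (-2 - 9 + 81 + 90 - 2*(-10)*(-⅑))*48 + 112 = (-2 - 9 + 81 + 90 - 20/9)*48 + 112 = (1420/9)*48 + 112 = 22720/3 + 112 = 23056/3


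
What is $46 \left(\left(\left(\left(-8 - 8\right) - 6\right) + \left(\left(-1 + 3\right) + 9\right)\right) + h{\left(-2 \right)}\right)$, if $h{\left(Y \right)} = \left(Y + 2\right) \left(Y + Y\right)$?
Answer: $-506$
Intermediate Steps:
$h{\left(Y \right)} = 2 Y \left(2 + Y\right)$ ($h{\left(Y \right)} = \left(2 + Y\right) 2 Y = 2 Y \left(2 + Y\right)$)
$46 \left(\left(\left(\left(-8 - 8\right) - 6\right) + \left(\left(-1 + 3\right) + 9\right)\right) + h{\left(-2 \right)}\right) = 46 \left(\left(\left(\left(-8 - 8\right) - 6\right) + \left(\left(-1 + 3\right) + 9\right)\right) + 2 \left(-2\right) \left(2 - 2\right)\right) = 46 \left(\left(\left(-16 - 6\right) + \left(2 + 9\right)\right) + 2 \left(-2\right) 0\right) = 46 \left(\left(-22 + 11\right) + 0\right) = 46 \left(-11 + 0\right) = 46 \left(-11\right) = -506$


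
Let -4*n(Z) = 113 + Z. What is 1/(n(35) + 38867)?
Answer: 1/38830 ≈ 2.5753e-5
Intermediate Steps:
n(Z) = -113/4 - Z/4 (n(Z) = -(113 + Z)/4 = -113/4 - Z/4)
1/(n(35) + 38867) = 1/((-113/4 - ¼*35) + 38867) = 1/((-113/4 - 35/4) + 38867) = 1/(-37 + 38867) = 1/38830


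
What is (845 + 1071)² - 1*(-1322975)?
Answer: 4994031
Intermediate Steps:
(845 + 1071)² - 1*(-1322975) = 1916² + 1322975 = 3671056 + 1322975 = 4994031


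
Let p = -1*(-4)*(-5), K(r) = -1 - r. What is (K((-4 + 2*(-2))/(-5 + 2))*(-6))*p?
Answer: -440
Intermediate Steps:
p = -20 (p = 4*(-5) = -20)
(K((-4 + 2*(-2))/(-5 + 2))*(-6))*p = ((-1 - (-4 + 2*(-2))/(-5 + 2))*(-6))*(-20) = ((-1 - (-4 - 4)/(-3))*(-6))*(-20) = ((-1 - (-8)*(-1)/3)*(-6))*(-20) = ((-1 - 1*8/3)*(-6))*(-20) = ((-1 - 8/3)*(-6))*(-20) = -11/3*(-6)*(-20) = 22*(-20) = -440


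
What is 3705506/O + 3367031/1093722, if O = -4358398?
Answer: 5311033871503/2383437888678 ≈ 2.2283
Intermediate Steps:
3705506/O + 3367031/1093722 = 3705506/(-4358398) + 3367031/1093722 = 3705506*(-1/4358398) + 3367031*(1/1093722) = -1852753/2179199 + 3367031/1093722 = 5311033871503/2383437888678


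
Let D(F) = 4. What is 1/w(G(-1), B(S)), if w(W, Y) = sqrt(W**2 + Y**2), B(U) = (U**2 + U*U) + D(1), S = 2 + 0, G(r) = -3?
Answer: sqrt(17)/51 ≈ 0.080845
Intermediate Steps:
S = 2
B(U) = 4 + 2*U**2 (B(U) = (U**2 + U*U) + 4 = (U**2 + U**2) + 4 = 2*U**2 + 4 = 4 + 2*U**2)
1/w(G(-1), B(S)) = 1/(sqrt((-3)**2 + (4 + 2*2**2)**2)) = 1/(sqrt(9 + (4 + 2*4)**2)) = 1/(sqrt(9 + (4 + 8)**2)) = 1/(sqrt(9 + 12**2)) = 1/(sqrt(9 + 144)) = 1/(sqrt(153)) = 1/(3*sqrt(17)) = sqrt(17)/51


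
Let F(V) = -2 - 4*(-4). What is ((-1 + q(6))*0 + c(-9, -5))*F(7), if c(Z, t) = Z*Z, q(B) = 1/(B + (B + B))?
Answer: 1134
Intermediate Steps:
q(B) = 1/(3*B) (q(B) = 1/(B + 2*B) = 1/(3*B))
F(V) = 14 (F(V) = -2 + 16 = 14)
c(Z, t) = Z²
((-1 + q(6))*0 + c(-9, -5))*F(7) = ((-1 + (⅓)/6)*0 + (-9)²)*14 = ((-1 + (⅓)*(⅙))*0 + 81)*14 = ((-1 + 1/18)*0 + 81)*14 = (-17/18*0 + 81)*14 = (0 + 81)*14 = 81*14 = 1134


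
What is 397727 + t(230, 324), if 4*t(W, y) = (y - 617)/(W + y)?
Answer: 881362739/2216 ≈ 3.9773e+5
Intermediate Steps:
t(W, y) = (-617 + y)/(4*(W + y)) (t(W, y) = ((y - 617)/(W + y))/4 = ((-617 + y)/(W + y))/4 = (-617 + y)/(4*(W + y)))
397727 + t(230, 324) = 397727 + (-617 + 324)/(4*(230 + 324)) = 397727 + (¼)*(-293)/554 = 397727 + (¼)*(1/554)*(-293) = 397727 - 293/2216 = 881362739/2216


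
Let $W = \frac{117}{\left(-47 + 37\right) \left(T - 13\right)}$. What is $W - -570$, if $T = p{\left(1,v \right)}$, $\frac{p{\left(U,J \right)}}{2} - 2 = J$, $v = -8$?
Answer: $\frac{142617}{250} \approx 570.47$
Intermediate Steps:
$p{\left(U,J \right)} = 4 + 2 J$
$T = -12$ ($T = 4 + 2 \left(-8\right) = 4 - 16 = -12$)
$W = \frac{117}{250}$ ($W = \frac{117}{\left(-47 + 37\right) \left(-12 - 13\right)} = \frac{117}{\left(-10\right) \left(-25\right)} = \frac{117}{250} \approx 0.468$)
$W - -570 = \frac{117}{250} - -570 = \frac{117}{250} + 570 = \frac{142617}{250}$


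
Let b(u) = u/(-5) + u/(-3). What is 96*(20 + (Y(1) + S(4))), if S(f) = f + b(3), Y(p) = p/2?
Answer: 10992/5 ≈ 2198.4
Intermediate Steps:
Y(p) = p/2 (Y(p) = p*(1/2) = p/2)
b(u) = -8*u/15 (b(u) = u*(-1/5) + u*(-1/3) = -u/5 - u/3 = -8*u/15)
S(f) = -8/5 + f (S(f) = f - 8/15*3 = f - 8/5 = -8/5 + f)
96*(20 + (Y(1) + S(4))) = 96*(20 + ((1/2)*1 + (-8/5 + 4))) = 96*(20 + (1/2 + 12/5)) = 96*(20 + 29/10) = 96*(229/10) = 10992/5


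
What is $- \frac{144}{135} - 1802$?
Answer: $- \frac{27046}{15} \approx -1803.1$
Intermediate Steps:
$- \frac{144}{135} - 1802 = \left(-144\right) \frac{1}{135} - 1802 = - \frac{16}{15} - 1802 = - \frac{27046}{15}$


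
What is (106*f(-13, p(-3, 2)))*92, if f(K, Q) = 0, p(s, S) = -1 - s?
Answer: 0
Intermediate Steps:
(106*f(-13, p(-3, 2)))*92 = (106*0)*92 = 0*92 = 0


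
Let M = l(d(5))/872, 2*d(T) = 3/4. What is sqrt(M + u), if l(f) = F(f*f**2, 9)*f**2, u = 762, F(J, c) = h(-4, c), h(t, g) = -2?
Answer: sqrt(2317649451)/1744 ≈ 27.604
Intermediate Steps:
F(J, c) = -2
d(T) = 3/8 (d(T) = (3/4)/2 = (3*(1/4))/2 = (1/2)*(3/4) = 3/8)
l(f) = -2*f**2
M = -9/27904 (M = -2*(3/8)**2/872 = -2*9/64*(1/872) = -9/32*1/872 = -9/27904 ≈ -0.00032253)
sqrt(M + u) = sqrt(-9/27904 + 762) = sqrt(21262839/27904) = sqrt(2317649451)/1744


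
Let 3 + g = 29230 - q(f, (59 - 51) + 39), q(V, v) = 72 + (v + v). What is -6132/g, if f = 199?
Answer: -2044/9687 ≈ -0.21100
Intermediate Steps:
q(V, v) = 72 + 2*v
g = 29061 (g = -3 + (29230 - (72 + 2*((59 - 51) + 39))) = -3 + (29230 - (72 + 2*(8 + 39))) = -3 + (29230 - (72 + 2*47)) = -3 + (29230 - (72 + 94)) = -3 + (29230 - 1*166) = -3 + (29230 - 166) = -3 + 29064 = 29061)
-6132/g = -6132/29061 = -6132*1/29061 = -2044/9687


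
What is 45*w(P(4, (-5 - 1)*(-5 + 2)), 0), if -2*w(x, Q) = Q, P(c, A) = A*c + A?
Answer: 0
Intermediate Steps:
P(c, A) = A + A*c
w(x, Q) = -Q/2
45*w(P(4, (-5 - 1)*(-5 + 2)), 0) = 45*(-1/2*0) = 45*0 = 0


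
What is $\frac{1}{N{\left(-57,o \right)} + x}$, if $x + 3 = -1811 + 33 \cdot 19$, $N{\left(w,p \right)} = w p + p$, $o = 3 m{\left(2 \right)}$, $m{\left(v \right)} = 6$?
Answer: $- \frac{1}{2195} \approx -0.00045558$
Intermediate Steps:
$o = 18$ ($o = 3 \cdot 6 = 18$)
$N{\left(w,p \right)} = p + p w$ ($N{\left(w,p \right)} = p w + p = p + p w$)
$x = -1187$ ($x = -3 + \left(-1811 + 33 \cdot 19\right) = -3 + \left(-1811 + 627\right) = -3 - 1184 = -1187$)
$\frac{1}{N{\left(-57,o \right)} + x} = \frac{1}{18 \left(1 - 57\right) - 1187} = \frac{1}{18 \left(-56\right) - 1187} = \frac{1}{-1008 - 1187} = \frac{1}{-2195} = - \frac{1}{2195}$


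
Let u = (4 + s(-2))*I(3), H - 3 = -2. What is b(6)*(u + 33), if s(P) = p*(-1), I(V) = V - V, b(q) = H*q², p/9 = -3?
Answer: 1188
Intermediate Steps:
p = -27 (p = 9*(-3) = -27)
H = 1 (H = 3 - 2 = 1)
b(q) = q² (b(q) = 1*q² = q²)
I(V) = 0
s(P) = 27 (s(P) = -27*(-1) = 27)
u = 0 (u = (4 + 27)*0 = 31*0 = 0)
b(6)*(u + 33) = 6²*(0 + 33) = 36*33 = 1188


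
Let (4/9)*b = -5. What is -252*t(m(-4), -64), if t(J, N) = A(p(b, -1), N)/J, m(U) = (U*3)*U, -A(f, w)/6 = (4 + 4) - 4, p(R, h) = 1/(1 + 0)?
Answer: 126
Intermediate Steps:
b = -45/4 (b = (9/4)*(-5) = -45/4 ≈ -11.250)
p(R, h) = 1 (p(R, h) = 1/1 = 1)
A(f, w) = -24 (A(f, w) = -6*((4 + 4) - 4) = -6*(8 - 4) = -6*4 = -24)
m(U) = 3*U² (m(U) = (3*U)*U = 3*U²)
t(J, N) = -24/J
-252*t(m(-4), -64) = -(-6048)/(3*(-4)²) = -(-6048)/(3*16) = -(-6048)/48 = -252*(-½) = 126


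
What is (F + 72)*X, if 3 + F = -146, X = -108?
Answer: 8316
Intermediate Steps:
F = -149 (F = -3 - 146 = -149)
(F + 72)*X = (-149 + 72)*(-108) = -77*(-108) = 8316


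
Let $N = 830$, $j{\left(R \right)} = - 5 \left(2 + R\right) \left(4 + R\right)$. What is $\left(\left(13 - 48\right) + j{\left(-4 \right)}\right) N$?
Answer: $-29050$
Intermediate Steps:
$j{\left(R \right)} = - 5 \left(2 + R\right) \left(4 + R\right)$
$\left(\left(13 - 48\right) + j{\left(-4 \right)}\right) N = \left(\left(13 - 48\right) - \left(-80 + 80\right)\right) 830 = \left(\left(13 - 48\right) - 0\right) 830 = \left(-35 - 0\right) 830 = \left(-35 + 0\right) 830 = \left(-35\right) 830 = -29050$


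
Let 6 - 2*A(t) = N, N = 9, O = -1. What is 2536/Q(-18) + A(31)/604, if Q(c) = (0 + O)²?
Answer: 3063485/1208 ≈ 2536.0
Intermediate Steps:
Q(c) = 1 (Q(c) = (0 - 1)² = (-1)² = 1)
A(t) = -3/2 (A(t) = 3 - ½*9 = 3 - 9/2 = -3/2)
2536/Q(-18) + A(31)/604 = 2536/1 - 3/2/604 = 2536*1 - 3/2*1/604 = 2536 - 3/1208 = 3063485/1208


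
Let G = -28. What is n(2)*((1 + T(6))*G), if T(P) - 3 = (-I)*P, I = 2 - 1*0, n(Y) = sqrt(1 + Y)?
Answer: 224*sqrt(3) ≈ 387.98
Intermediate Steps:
I = 2 (I = 2 + 0 = 2)
T(P) = 3 - 2*P (T(P) = 3 + (-1*2)*P = 3 - 2*P)
n(2)*((1 + T(6))*G) = sqrt(1 + 2)*((1 + (3 - 2*6))*(-28)) = sqrt(3)*((1 + (3 - 12))*(-28)) = sqrt(3)*((1 - 9)*(-28)) = sqrt(3)*(-8*(-28)) = sqrt(3)*224 = 224*sqrt(3)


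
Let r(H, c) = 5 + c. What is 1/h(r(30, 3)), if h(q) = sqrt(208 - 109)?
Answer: sqrt(11)/33 ≈ 0.10050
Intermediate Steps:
h(q) = 3*sqrt(11) (h(q) = sqrt(99) = 3*sqrt(11))
1/h(r(30, 3)) = 1/(3*sqrt(11)) = sqrt(11)/33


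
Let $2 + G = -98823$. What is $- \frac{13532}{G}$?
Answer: $\frac{13532}{98825} \approx 0.13693$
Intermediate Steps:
$G = -98825$ ($G = -2 - 98823 = -98825$)
$- \frac{13532}{G} = - \frac{13532}{-98825} = \left(-13532\right) \left(- \frac{1}{98825}\right) = \frac{13532}{98825}$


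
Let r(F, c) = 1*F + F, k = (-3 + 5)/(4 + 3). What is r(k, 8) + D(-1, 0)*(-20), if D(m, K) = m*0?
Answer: 4/7 ≈ 0.57143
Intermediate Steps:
D(m, K) = 0
k = 2/7 ≈ 0.28571
r(F, c) = 2*F (r(F, c) = F + F = 2*F)
r(k, 8) + D(-1, 0)*(-20) = 2*(2/7) + 0*(-20) = 4/7 + 0 = 4/7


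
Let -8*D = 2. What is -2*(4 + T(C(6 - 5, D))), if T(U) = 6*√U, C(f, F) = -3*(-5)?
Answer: -8 - 12*√15 ≈ -54.476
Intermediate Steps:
D = -¼ (D = -⅛*2 = -¼ ≈ -0.25000)
C(f, F) = 15
-2*(4 + T(C(6 - 5, D))) = -2*(4 + 6*√15) = -8 - 12*√15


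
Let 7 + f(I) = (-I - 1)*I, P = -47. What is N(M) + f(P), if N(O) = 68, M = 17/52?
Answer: -2101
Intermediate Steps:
f(I) = -7 + I*(-1 - I) (f(I) = -7 + (-I - 1)*I = -7 + (-1 - I)*I = -7 + I*(-1 - I))
M = 17/52 (M = 17*(1/52) = 17/52 ≈ 0.32692)
N(M) + f(P) = 68 + (-7 - 1*(-47) - 1*(-47)²) = 68 + (-7 + 47 - 1*2209) = 68 + (-7 + 47 - 2209) = 68 - 2169 = -2101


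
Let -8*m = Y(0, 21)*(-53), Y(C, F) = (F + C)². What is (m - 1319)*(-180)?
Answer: -576945/2 ≈ -2.8847e+5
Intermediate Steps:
Y(C, F) = (C + F)²
m = 23373/8 (m = -(0 + 21)²*(-53)/8 = -21²*(-53)/8 = -441*(-53)/8 = -⅛*(-23373) = 23373/8 ≈ 2921.6)
(m - 1319)*(-180) = (23373/8 - 1319)*(-180) = (12821/8)*(-180) = -576945/2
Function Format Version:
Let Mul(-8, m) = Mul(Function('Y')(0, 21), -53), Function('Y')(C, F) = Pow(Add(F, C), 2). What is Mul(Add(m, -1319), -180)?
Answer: Rational(-576945, 2) ≈ -2.8847e+5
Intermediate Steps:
Function('Y')(C, F) = Pow(Add(C, F), 2)
m = Rational(23373, 8) (m = Mul(Rational(-1, 8), Mul(Pow(Add(0, 21), 2), -53)) = Mul(Rational(-1, 8), Mul(Pow(21, 2), -53)) = Mul(Rational(-1, 8), Mul(441, -53)) = Mul(Rational(-1, 8), -23373) = Rational(23373, 8) ≈ 2921.6)
Mul(Add(m, -1319), -180) = Mul(Add(Rational(23373, 8), -1319), -180) = Mul(Rational(12821, 8), -180) = Rational(-576945, 2)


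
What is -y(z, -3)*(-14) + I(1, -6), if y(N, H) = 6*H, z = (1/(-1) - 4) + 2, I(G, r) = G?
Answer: -251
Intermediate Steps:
z = -3 (z = (-1 - 4) + 2 = -5 + 2 = -3)
-y(z, -3)*(-14) + I(1, -6) = -6*(-3)*(-14) + 1 = -1*(-18)*(-14) + 1 = 18*(-14) + 1 = -252 + 1 = -251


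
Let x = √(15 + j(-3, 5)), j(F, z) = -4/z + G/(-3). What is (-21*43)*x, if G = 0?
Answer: -903*√355/5 ≈ -3402.8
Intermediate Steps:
j(F, z) = -4/z (j(F, z) = -4/z + 0/(-3) = -4/z + 0*(-⅓) = -4/z + 0 = -4/z)
x = √355/5 (x = √(15 - 4/5) = √(15 - 4*⅕) = √(15 - ⅘) = √(71/5) = √355/5 ≈ 3.7683)
(-21*43)*x = (-21*43)*(√355/5) = -903*√355/5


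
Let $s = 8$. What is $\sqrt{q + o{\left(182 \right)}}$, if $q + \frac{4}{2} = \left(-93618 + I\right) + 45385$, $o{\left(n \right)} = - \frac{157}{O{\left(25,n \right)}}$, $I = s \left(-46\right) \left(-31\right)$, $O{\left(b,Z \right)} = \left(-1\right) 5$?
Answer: $\frac{3 i \sqrt{102210}}{5} \approx 191.82 i$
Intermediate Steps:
$O{\left(b,Z \right)} = -5$
$I = 11408$ ($I = 8 \left(-46\right) \left(-31\right) = \left(-368\right) \left(-31\right) = 11408$)
$o{\left(n \right)} = \frac{157}{5}$ ($o{\left(n \right)} = - \frac{157}{-5} = \left(-157\right) \left(- \frac{1}{5}\right) = \frac{157}{5}$)
$q = -36827$ ($q = -2 + \left(\left(-93618 + 11408\right) + 45385\right) = -2 + \left(-82210 + 45385\right) = -2 - 36825 = -36827$)
$\sqrt{q + o{\left(182 \right)}} = \sqrt{-36827 + \frac{157}{5}} = \sqrt{- \frac{183978}{5}} = \frac{3 i \sqrt{102210}}{5}$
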